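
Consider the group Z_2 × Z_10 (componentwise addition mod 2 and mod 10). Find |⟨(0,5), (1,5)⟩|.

|⟨(0,5)⟩| = 2 and |⟨(1,5)⟩| = 2, so |H| is a multiple of lcm(2, 2) = 2 and divides |G| = 20.
Closing under the operation: H = {(0,0), (0,5), (1,0), (1,5)}, so |H| = 4.

4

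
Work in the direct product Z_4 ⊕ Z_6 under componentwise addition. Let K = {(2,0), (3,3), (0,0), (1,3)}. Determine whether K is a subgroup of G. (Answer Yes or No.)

|K| = 4 divides |G| = 24, consistent with Lagrange.
K contains the identity, every element's inverse is in K, and K is closed under +: it is a subgroup.
In fact K = ⟨(3,3)⟩.

Yes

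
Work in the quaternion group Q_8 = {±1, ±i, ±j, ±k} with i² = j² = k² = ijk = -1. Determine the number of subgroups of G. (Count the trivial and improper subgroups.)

|G| = 8, so by Lagrange every subgroup order divides 8. Divisors: 1, 2, 4, 8.
Subgroups by order — order 1: 1; order 2: 1; order 4: 3; order 8: 1.
Total: 1 + 1 + 3 + 1 = 6.

6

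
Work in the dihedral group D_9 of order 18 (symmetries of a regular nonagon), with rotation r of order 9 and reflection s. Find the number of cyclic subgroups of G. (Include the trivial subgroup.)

12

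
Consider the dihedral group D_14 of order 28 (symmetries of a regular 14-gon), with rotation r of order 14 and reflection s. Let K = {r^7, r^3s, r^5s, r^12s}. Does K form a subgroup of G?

No

The identity e ∉ K, so K is not a subgroup.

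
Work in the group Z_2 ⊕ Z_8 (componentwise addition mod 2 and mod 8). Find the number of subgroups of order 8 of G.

|G| = 16 and 8 | 16, so subgroups of order 8 are possible by Lagrange.
The subgroups of order 8 are: {(0,0), (0,1), (0,2), (0,3), (0,4), (0,5), (0,6), (0,7)}; {(0,0), (0,2), (0,4), (0,6), (1,0), (1,2), (1,4), (1,6)}; {(0,0), (0,2), (0,4), (0,6), (1,1), (1,3), (1,5), (1,7)}.
So G has 3 subgroups of order 8.

3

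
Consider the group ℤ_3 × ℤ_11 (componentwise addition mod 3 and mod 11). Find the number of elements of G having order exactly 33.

20

An element (a,b) has order lcm(ord(a), ord(b)); count pairs with lcm equal to 33.
Enumerating gives 20 such elements.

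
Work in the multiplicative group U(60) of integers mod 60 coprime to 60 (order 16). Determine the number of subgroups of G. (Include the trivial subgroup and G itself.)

|G| = 16, so by Lagrange every subgroup order divides 16. Divisors: 1, 2, 4, 8, 16.
Subgroups by order — order 1: 1; order 2: 7; order 4: 11; order 8: 7; order 16: 1.
Total: 1 + 7 + 11 + 7 + 1 = 27.

27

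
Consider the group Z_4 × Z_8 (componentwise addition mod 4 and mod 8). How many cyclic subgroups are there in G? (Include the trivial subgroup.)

14

Each element a generates a cyclic subgroup ⟨a⟩; distinct elements may generate the same one (a cyclic group of order d has φ(d) generators).
Cyclic subgroups by order — order 1: 1; order 2: 3; order 4: 6; order 8: 4.
Total: 14.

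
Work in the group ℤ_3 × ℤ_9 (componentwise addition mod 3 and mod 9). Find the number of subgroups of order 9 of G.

4

|G| = 27 and 9 | 27, so subgroups of order 9 are possible by Lagrange.
The subgroups of order 9 are: {(0,0), (0,1), (0,2), (0,3), (0,4), (0,5), (0,6), (0,7), (0,8)}; {(0,0), (0,3), (0,6), (1,0), (1,3), (1,6), (2,0), (2,3), (2,6)}; {(0,0), (0,3), (0,6), (1,1), (1,4), (1,7), (2,2), (2,5), (2,8)}; {(0,0), (0,3), (0,6), (1,2), (1,5), (1,8), (2,1), (2,4), (2,7)}.
So G has 4 subgroups of order 9.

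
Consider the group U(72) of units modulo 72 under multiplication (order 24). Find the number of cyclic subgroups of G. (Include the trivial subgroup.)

16

Each element a generates a cyclic subgroup ⟨a⟩; distinct elements may generate the same one (a cyclic group of order d has φ(d) generators).
Cyclic subgroups by order — order 1: 1; order 2: 7; order 3: 1; order 6: 7.
Total: 16.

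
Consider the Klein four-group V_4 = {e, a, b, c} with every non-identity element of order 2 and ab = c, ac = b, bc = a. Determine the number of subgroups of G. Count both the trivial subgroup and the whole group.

5

|G| = 4, so by Lagrange every subgroup order divides 4. Divisors: 1, 2, 4.
Subgroups by order — order 1: 1; order 2: 3; order 4: 1.
Total: 1 + 3 + 1 = 5.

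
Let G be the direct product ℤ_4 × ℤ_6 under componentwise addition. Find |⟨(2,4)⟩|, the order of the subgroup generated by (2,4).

The order of (2,4) in Z_4 × Z_6 is lcm(ord(2) in Z_4, ord(4) in Z_6).
ord(2) = 2 and ord(4) = 3, so |⟨(2,4)⟩| = lcm(2, 3) = 6.

6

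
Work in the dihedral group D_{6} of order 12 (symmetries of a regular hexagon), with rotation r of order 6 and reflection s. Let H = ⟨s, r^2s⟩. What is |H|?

6

|⟨s⟩| = 2 and |⟨r^2s⟩| = 2, so |H| is a multiple of lcm(2, 2) = 2 and divides |G| = 12.
Closing under the operation: H = {e, r^2, r^4, s, r^2s, r^4s}, so |H| = 6.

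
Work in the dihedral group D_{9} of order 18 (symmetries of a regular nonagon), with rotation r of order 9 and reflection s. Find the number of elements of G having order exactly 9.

The elements of order 9 are: r, r^2, r^4, r^5, r^7, r^8.
That's 6.

6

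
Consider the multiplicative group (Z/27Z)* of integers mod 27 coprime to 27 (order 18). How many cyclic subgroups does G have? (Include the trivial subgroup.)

6

Each element a generates a cyclic subgroup ⟨a⟩; distinct elements may generate the same one (a cyclic group of order d has φ(d) generators).
Cyclic subgroups by order — order 1: 1; order 2: 1; order 3: 1; order 6: 1; order 9: 1; order 18: 1.
Total: 6.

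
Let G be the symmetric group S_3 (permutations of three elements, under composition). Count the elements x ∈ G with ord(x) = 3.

The elements of order 3 are: (1 2 3), (1 3 2).
That's 2.

2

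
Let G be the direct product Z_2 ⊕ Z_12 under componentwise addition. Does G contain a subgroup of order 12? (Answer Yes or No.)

Yes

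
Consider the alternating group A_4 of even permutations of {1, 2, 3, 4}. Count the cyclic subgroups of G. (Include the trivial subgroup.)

8

A cyclic subgroup of order d is generated by each of its φ(d) elements of order d, so the cyclic subgroups of order d number (#elements of order d)/φ(d).
Cyclic subgroups by order — order 1: 1; order 2: 3; order 3: 4.
Total: 8.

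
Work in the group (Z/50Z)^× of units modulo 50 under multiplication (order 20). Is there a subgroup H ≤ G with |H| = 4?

4 | 20. A subgroup of order 4 is {1, 7, 43, 49}.

Yes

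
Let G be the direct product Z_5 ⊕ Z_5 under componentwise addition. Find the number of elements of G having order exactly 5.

24

An element (a,b) has order lcm(ord(a), ord(b)); count pairs with lcm equal to 5.
Enumerating gives 24 such elements.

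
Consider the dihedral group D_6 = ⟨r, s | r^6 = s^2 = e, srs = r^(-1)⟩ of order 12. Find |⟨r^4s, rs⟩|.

|⟨r^4s⟩| = 2 and |⟨rs⟩| = 2, so |H| is a multiple of lcm(2, 2) = 2 and divides |G| = 12.
Closing under the operation: H = {e, r^3, rs, r^4s}, so |H| = 4.

4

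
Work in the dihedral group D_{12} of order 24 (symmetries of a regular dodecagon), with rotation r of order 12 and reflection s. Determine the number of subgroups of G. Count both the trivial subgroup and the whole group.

|G| = 24, so by Lagrange every subgroup order divides 24. Divisors: 1, 2, 3, 4, 6, 8, 12, 24.
Subgroups by order — order 1: 1; order 2: 13; order 3: 1; order 4: 7; order 6: 5; order 8: 3; order 12: 3; order 24: 1.
Total: 1 + 13 + 1 + 7 + 5 + 3 + 3 + 1 = 34.

34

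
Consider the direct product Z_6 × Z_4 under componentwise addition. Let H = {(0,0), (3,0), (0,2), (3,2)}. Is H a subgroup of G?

|H| = 4 divides |G| = 24, consistent with Lagrange.
H contains the identity, every element's inverse is in H, and H is closed under +: it is a subgroup.

Yes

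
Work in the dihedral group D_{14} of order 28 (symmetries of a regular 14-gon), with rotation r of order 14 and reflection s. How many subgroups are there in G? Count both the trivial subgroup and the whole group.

28

|G| = 28, so by Lagrange every subgroup order divides 28. Divisors: 1, 2, 4, 7, 14, 28.
Subgroups by order — order 1: 1; order 2: 15; order 4: 7; order 7: 1; order 14: 3; order 28: 1.
Total: 1 + 15 + 7 + 1 + 3 + 1 = 28.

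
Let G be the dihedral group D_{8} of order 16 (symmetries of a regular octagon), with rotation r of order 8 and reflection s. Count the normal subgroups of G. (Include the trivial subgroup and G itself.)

7

G has 19 subgroups. Checking conjugation-invariance by order — order 1: 1/1 normal; order 2: 1/9 normal; order 4: 1/5 normal; order 8: 3/3 normal; order 16: 1/1 normal.
Total normal subgroups: 7.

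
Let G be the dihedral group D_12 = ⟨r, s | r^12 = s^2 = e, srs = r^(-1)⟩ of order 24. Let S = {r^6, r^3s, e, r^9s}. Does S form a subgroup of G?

Yes

|S| = 4 divides |G| = 24, consistent with Lagrange.
S contains the identity, every element's inverse is in S, and S is closed under ·: it is a subgroup.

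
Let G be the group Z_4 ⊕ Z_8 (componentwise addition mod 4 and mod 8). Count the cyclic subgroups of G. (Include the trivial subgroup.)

14

Each element a generates a cyclic subgroup ⟨a⟩; distinct elements may generate the same one (a cyclic group of order d has φ(d) generators).
Cyclic subgroups by order — order 1: 1; order 2: 3; order 4: 6; order 8: 4.
Total: 14.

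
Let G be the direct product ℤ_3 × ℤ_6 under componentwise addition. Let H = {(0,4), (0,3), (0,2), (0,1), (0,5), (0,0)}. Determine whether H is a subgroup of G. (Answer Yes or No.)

Yes

|H| = 6 divides |G| = 18, consistent with Lagrange.
H contains the identity, every element's inverse is in H, and H is closed under +: it is a subgroup.
In fact H = ⟨(0,1)⟩.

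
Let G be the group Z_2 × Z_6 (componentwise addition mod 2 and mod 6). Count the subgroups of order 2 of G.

|G| = 12 and 2 | 12, so subgroups of order 2 are possible by Lagrange.
The subgroups of order 2 are: {(0,0), (0,3)}; {(0,0), (1,0)}; {(0,0), (1,3)}.
So G has 3 subgroups of order 2.

3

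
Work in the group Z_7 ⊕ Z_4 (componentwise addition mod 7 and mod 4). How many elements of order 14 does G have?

An element (a,b) has order lcm(ord(a), ord(b)); count pairs with lcm equal to 14.
Enumerating gives 6 such elements.

6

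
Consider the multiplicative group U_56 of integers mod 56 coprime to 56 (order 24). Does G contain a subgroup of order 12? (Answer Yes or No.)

12 | 24. A subgroup of order 12 is {1, 5, 9, 11, 13, 25, 31, 43, 45, 47, 51, 55}.

Yes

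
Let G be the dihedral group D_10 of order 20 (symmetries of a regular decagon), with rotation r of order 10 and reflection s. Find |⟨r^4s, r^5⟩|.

|⟨r^4s⟩| = 2 and |⟨r^5⟩| = 2, so |H| is a multiple of lcm(2, 2) = 2 and divides |G| = 20.
Closing under the operation: H = {e, r^5, r^4s, r^9s}, so |H| = 4.

4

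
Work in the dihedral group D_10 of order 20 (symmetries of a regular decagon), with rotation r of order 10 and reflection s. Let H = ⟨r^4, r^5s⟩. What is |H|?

|⟨r^4⟩| = 5 and |⟨r^5s⟩| = 2, so |H| is a multiple of lcm(5, 2) = 10 and divides |G| = 20.
Closing under the operation: H = {e, r^2, r^4, r^6, r^8, rs, r^3s, r^5s, r^7s, r^9s}, so |H| = 10.

10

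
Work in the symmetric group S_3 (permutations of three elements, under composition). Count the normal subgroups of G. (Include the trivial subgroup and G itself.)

3

G has 6 subgroups. Checking conjugation-invariance by order — order 1: 1/1 normal; order 2: 0/3 normal; order 3: 1/1 normal; order 6: 1/1 normal.
Total normal subgroups: 3.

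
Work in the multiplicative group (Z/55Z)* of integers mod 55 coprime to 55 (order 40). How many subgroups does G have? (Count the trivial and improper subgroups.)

|G| = 40, so by Lagrange every subgroup order divides 40. Divisors: 1, 2, 4, 5, 8, 10, 20, 40.
Subgroups by order — order 1: 1; order 2: 3; order 4: 3; order 5: 1; order 8: 1; order 10: 3; order 20: 3; order 40: 1.
Total: 1 + 3 + 3 + 1 + 1 + 3 + 3 + 1 = 16.

16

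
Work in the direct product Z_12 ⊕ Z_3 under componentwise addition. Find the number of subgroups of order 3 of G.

|G| = 36 and 3 | 36, so subgroups of order 3 are possible by Lagrange.
The subgroups of order 3 are: {(0,0), (0,1), (0,2)}; {(0,0), (4,0), (8,0)}; {(0,0), (4,1), (8,2)}; {(0,0), (4,2), (8,1)}.
So G has 4 subgroups of order 3.

4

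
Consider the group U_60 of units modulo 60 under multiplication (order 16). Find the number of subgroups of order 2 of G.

7

|G| = 16 and 2 | 16, so subgroups of order 2 are possible by Lagrange.
The subgroups of order 2 are: {1, 11}; {1, 19}; {1, 29}; {1, 31}; … (7 in all).
So G has 7 subgroups of order 2.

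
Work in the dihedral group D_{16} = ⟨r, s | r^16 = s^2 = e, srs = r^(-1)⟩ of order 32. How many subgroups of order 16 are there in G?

|G| = 32 and 16 | 32, so subgroups of order 16 are possible by Lagrange.
The subgroups of order 16 are: {e, r, r^2, r^3, r^4, r^5, r^6, r^7, r^8, r^9, r^10, r^11, r^12, r^13, r^14, r^15}; {e, r^2, r^4, r^6, r^8, r^10, r^12, r^14, s, r^2s, r^4s, r^6s, r^8s, r^10s, r^12s, r^14s}; {e, r^2, r^4, r^6, r^8, r^10, r^12, r^14, rs, r^3s, r^5s, r^7s, r^9s, r^11s, r^13s, r^15s}.
So G has 3 subgroups of order 16.

3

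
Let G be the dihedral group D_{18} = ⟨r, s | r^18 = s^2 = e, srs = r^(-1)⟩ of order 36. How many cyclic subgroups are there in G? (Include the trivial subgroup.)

A cyclic subgroup of order d is generated by each of its φ(d) elements of order d, so the cyclic subgroups of order d number (#elements of order d)/φ(d).
Cyclic subgroups by order — order 1: 1; order 2: 19; order 3: 1; order 6: 1; order 9: 1; order 18: 1.
Total: 24.

24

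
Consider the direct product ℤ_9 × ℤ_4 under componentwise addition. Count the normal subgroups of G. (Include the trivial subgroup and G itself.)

G is abelian, so every subgroup is normal.
G has 9 subgroups in total, hence 9 normal subgroups.

9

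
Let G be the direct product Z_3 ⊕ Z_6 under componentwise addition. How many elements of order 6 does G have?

8

An element (a,b) has order lcm(ord(a), ord(b)); count pairs with lcm equal to 6.
Enumerating gives 8 such elements.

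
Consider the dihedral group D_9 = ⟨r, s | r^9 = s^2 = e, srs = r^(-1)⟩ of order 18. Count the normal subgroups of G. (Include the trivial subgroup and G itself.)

G has 16 subgroups. Checking conjugation-invariance by order — order 1: 1/1 normal; order 2: 0/9 normal; order 3: 1/1 normal; order 6: 0/3 normal; order 9: 1/1 normal; order 18: 1/1 normal.
Total normal subgroups: 4.

4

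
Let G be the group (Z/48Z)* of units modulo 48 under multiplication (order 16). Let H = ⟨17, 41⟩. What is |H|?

|⟨17⟩| = 2 and |⟨41⟩| = 2, so |H| is a multiple of lcm(2, 2) = 2 and divides |G| = 16.
Closing under the operation: H = {1, 17, 25, 41}, so |H| = 4.

4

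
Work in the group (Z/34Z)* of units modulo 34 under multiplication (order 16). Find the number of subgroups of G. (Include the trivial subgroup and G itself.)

|G| = 16, so by Lagrange every subgroup order divides 16. Divisors: 1, 2, 4, 8, 16.
Subgroups by order — order 1: 1; order 2: 1; order 4: 1; order 8: 1; order 16: 1.
Total: 1 + 1 + 1 + 1 + 1 = 5.

5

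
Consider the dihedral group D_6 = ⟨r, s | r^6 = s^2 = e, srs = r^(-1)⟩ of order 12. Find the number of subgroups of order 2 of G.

|G| = 12 and 2 | 12, so subgroups of order 2 are possible by Lagrange.
The subgroups of order 2 are: {e, r^2s}; {e, r^3}; {e, r^3s}; {e, r^4s}; … (7 in all).
So G has 7 subgroups of order 2.

7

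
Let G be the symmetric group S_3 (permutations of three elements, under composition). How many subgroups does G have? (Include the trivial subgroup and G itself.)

6

|G| = 6, so by Lagrange every subgroup order divides 6. Divisors: 1, 2, 3, 6.
Subgroups by order — order 1: 1; order 2: 3; order 3: 1; order 6: 1.
Total: 1 + 3 + 1 + 1 = 6.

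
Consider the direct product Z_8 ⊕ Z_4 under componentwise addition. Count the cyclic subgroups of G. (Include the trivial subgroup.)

14

A cyclic subgroup of order d is generated by each of its φ(d) elements of order d, so the cyclic subgroups of order d number (#elements of order d)/φ(d).
Cyclic subgroups by order — order 1: 1; order 2: 3; order 4: 6; order 8: 4.
Total: 14.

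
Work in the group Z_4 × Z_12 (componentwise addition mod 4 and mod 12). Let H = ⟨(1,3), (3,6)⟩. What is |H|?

16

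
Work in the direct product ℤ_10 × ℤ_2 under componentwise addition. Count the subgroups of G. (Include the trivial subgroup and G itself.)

10

|G| = 20, so by Lagrange every subgroup order divides 20. Divisors: 1, 2, 4, 5, 10, 20.
Subgroups by order — order 1: 1; order 2: 3; order 4: 1; order 5: 1; order 10: 3; order 20: 1.
Total: 1 + 3 + 1 + 1 + 3 + 1 = 10.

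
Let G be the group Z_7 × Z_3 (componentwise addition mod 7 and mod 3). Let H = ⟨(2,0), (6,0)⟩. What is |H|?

7

|⟨(2,0)⟩| = 7 and |⟨(6,0)⟩| = 7, so |H| is a multiple of lcm(7, 7) = 7 and divides |G| = 21.
Closing under the operation: H = {(0,0), (1,0), (2,0), (3,0), (4,0), (5,0), (6,0)}, so |H| = 7.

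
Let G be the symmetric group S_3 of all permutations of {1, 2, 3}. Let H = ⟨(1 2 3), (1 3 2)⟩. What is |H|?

3

|⟨(1 2 3)⟩| = 3 and |⟨(1 3 2)⟩| = 3, so |H| is a multiple of lcm(3, 3) = 3 and divides |G| = 6.
Closing under the operation: H = {e, (1 2 3), (1 3 2)}, so |H| = 3.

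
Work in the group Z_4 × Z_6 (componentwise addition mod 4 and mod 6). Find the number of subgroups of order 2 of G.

3

|G| = 24 and 2 | 24, so subgroups of order 2 are possible by Lagrange.
The subgroups of order 2 are: {(0,0), (0,3)}; {(0,0), (2,0)}; {(0,0), (2,3)}.
So G has 3 subgroups of order 2.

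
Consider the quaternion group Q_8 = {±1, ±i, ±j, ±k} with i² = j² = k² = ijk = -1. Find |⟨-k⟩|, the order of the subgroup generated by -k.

Computing powers of -k: the smallest k with (-k)^k = e is k = 4.

4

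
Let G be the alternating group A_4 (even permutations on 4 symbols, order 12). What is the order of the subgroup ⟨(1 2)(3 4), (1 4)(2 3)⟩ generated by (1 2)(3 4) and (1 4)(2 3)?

4

|⟨(1 2)(3 4)⟩| = 2 and |⟨(1 4)(2 3)⟩| = 2, so |H| is a multiple of lcm(2, 2) = 2 and divides |G| = 12.
Closing under the operation: H = {e, (1 2)(3 4), (1 3)(2 4), (1 4)(2 3)}, so |H| = 4.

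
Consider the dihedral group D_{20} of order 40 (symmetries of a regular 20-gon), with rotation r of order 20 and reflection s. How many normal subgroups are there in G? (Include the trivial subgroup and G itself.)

9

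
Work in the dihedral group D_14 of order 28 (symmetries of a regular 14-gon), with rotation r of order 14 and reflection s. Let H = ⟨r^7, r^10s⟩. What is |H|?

4

|⟨r^7⟩| = 2 and |⟨r^10s⟩| = 2, so |H| is a multiple of lcm(2, 2) = 2 and divides |G| = 28.
Closing under the operation: H = {e, r^7, r^3s, r^10s}, so |H| = 4.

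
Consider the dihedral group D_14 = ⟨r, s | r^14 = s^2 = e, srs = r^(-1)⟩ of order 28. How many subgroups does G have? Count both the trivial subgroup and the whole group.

|G| = 28, so by Lagrange every subgroup order divides 28. Divisors: 1, 2, 4, 7, 14, 28.
Subgroups by order — order 1: 1; order 2: 15; order 4: 7; order 7: 1; order 14: 3; order 28: 1.
Total: 1 + 15 + 7 + 1 + 3 + 1 = 28.

28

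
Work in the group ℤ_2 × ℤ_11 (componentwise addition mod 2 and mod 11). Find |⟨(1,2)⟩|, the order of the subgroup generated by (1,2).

The order of (1,2) in Z_2 × Z_11 is lcm(ord(1) in Z_2, ord(2) in Z_11).
ord(1) = 2 and ord(2) = 11, so |⟨(1,2)⟩| = lcm(2, 11) = 22.

22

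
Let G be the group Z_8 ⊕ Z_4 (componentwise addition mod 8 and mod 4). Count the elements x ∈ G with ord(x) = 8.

16

An element (a,b) has order lcm(ord(a), ord(b)); count pairs with lcm equal to 8.
Enumerating gives 16 such elements.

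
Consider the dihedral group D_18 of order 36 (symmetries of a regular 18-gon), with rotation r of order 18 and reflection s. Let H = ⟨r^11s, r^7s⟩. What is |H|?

|⟨r^11s⟩| = 2 and |⟨r^7s⟩| = 2, so |H| is a multiple of lcm(2, 2) = 2 and divides |G| = 36.
Closing under the operation: H = {e, r^2, r^4, r^6, r^8, r^10, r^12, r^14, r^16, rs, r^3s, r^5s, r^7s, r^9s, r^11s, r^13s, r^15s, r^17s}, so |H| = 18.

18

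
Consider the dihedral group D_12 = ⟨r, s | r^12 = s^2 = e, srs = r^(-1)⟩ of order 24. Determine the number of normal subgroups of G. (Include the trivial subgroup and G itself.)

9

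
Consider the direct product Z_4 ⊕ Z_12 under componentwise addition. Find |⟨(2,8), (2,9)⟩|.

|⟨(2,8)⟩| = 6 and |⟨(2,9)⟩| = 4, so |H| is a multiple of lcm(6, 4) = 12 and divides |G| = 48.
Closing under the operation: H = {(0,0), (0,1), (0,2), (0,3), (0,4), (0,5), (0,6), (0,7), (0,8), (0,9), (0,10), (0,11), (2,0), (2,1), (2,2), (2,3), (2,4), (2,5), (2,6), (2,7), (2,8), (2,9), (2,10), (2,11)}, so |H| = 24.

24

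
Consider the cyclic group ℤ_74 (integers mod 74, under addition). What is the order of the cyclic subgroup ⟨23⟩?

In ℤ_74, the order of an element a is n/gcd(a, n).
gcd(23, 74) = 1, so |⟨23⟩| = 74/1 = 74.

74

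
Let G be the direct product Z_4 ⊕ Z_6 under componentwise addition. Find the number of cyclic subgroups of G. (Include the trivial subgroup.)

A cyclic subgroup of order d is generated by each of its φ(d) elements of order d, so the cyclic subgroups of order d number (#elements of order d)/φ(d).
Cyclic subgroups by order — order 1: 1; order 2: 3; order 3: 1; order 4: 2; order 6: 3; order 12: 2.
Total: 12.

12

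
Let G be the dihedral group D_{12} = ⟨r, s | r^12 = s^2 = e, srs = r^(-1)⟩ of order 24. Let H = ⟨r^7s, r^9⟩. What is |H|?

|⟨r^7s⟩| = 2 and |⟨r^9⟩| = 4, so |H| is a multiple of lcm(2, 4) = 4 and divides |G| = 24.
Closing under the operation: H = {e, r^3, r^6, r^9, rs, r^4s, r^7s, r^10s}, so |H| = 8.

8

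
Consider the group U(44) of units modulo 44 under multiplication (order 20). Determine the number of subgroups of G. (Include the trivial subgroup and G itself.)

10

|G| = 20, so by Lagrange every subgroup order divides 20. Divisors: 1, 2, 4, 5, 10, 20.
Subgroups by order — order 1: 1; order 2: 3; order 4: 1; order 5: 1; order 10: 3; order 20: 1.
Total: 1 + 3 + 1 + 1 + 3 + 1 = 10.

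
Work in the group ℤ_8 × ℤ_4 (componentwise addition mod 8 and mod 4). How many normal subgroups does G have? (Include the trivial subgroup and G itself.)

22

G is abelian, so every subgroup is normal.
G has 22 subgroups in total, hence 22 normal subgroups.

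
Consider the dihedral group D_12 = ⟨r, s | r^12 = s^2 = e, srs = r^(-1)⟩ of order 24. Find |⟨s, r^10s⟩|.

12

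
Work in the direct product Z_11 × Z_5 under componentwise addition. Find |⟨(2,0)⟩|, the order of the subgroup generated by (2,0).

The order of (2,0) in Z_11 × Z_5 is lcm(ord(2) in Z_11, ord(0) in Z_5).
ord(2) = 11 and ord(0) = 1, so |⟨(2,0)⟩| = lcm(11, 1) = 11.

11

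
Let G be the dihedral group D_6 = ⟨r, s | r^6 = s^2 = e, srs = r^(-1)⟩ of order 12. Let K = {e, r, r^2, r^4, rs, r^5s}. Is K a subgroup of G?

r ∈ K but its inverse r^5 ∉ K, so K is not a subgroup.

No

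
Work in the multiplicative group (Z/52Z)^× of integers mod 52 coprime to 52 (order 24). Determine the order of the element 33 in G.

Compute successive powers of 33 mod 52: 33, 49, 5, 9, 37, 25, 45, 29, …; 33^12 ≡ 1 (mod 52).
So |⟨33⟩| = 12.

12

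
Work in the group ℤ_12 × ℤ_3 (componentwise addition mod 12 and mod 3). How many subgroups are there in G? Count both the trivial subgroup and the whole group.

|G| = 36, so by Lagrange every subgroup order divides 36. Divisors: 1, 2, 3, 4, 6, 9, 12, 18, 36.
Subgroups by order — order 1: 1; order 2: 1; order 3: 4; order 4: 1; order 6: 4; order 9: 1; order 12: 4; order 18: 1; order 36: 1.
Total: 1 + 1 + 4 + 1 + 4 + 1 + 4 + 1 + 1 = 18.

18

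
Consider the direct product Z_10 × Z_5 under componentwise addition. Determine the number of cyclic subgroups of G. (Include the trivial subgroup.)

A cyclic subgroup of order d is generated by each of its φ(d) elements of order d, so the cyclic subgroups of order d number (#elements of order d)/φ(d).
Cyclic subgroups by order — order 1: 1; order 2: 1; order 5: 6; order 10: 6.
Total: 14.

14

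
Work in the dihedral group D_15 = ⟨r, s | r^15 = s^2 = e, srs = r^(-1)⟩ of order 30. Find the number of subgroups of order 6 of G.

|G| = 30 and 6 | 30, so subgroups of order 6 are possible by Lagrange.
The subgroups of order 6 are: {e, r^5, r^10, s, r^5s, r^10s}; {e, r^5, r^10, rs, r^6s, r^11s}; {e, r^5, r^10, r^2s, r^7s, r^12s}; {e, r^5, r^10, r^3s, r^8s, r^13s}; … (5 in all).
So G has 5 subgroups of order 6.

5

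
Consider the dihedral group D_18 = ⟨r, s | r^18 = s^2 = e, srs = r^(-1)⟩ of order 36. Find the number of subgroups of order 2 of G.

|G| = 36 and 2 | 36, so subgroups of order 2 are possible by Lagrange.
The subgroups of order 2 are: {e, r^10s}; {e, r^11s}; {e, r^12s}; {e, r^13s}; … (19 in all).
So G has 19 subgroups of order 2.

19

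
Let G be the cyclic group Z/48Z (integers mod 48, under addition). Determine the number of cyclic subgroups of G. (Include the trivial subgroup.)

10

Group the elements of G by the cyclic subgroup they generate; each cyclic subgroup of order d accounts for φ(d) elements.
Cyclic subgroups by order — order 1: 1; order 2: 1; order 3: 1; order 4: 1; order 6: 1; order 8: 1; order 12: 1; order 16: 1; order 24: 1; order 48: 1.
Total: 10.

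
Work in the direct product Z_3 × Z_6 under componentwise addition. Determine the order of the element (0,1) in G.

The order of (0,1) in Z_3 × Z_6 is lcm(ord(0) in Z_3, ord(1) in Z_6).
ord(0) = 1 and ord(1) = 6, so |⟨(0,1)⟩| = lcm(1, 6) = 6.

6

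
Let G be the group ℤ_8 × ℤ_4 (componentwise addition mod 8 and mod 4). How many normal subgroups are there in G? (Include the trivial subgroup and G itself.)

22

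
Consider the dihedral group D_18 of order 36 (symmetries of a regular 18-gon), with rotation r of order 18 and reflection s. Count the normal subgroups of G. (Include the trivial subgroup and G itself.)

9

G has 45 subgroups. Checking conjugation-invariance by order — order 1: 1/1 normal; order 2: 1/19 normal; order 3: 1/1 normal; order 4: 0/9 normal; order 6: 1/7 normal; order 9: 1/1 normal; order 12: 0/3 normal; order 18: 3/3 normal; order 36: 1/1 normal.
Total normal subgroups: 9.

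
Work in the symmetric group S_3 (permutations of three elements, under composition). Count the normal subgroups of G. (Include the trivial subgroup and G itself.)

3

G has 6 subgroups. Checking conjugation-invariance by order — order 1: 1/1 normal; order 2: 0/3 normal; order 3: 1/1 normal; order 6: 1/1 normal.
Total normal subgroups: 3.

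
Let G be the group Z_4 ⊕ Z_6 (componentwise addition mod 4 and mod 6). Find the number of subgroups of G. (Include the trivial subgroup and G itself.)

|G| = 24, so by Lagrange every subgroup order divides 24. Divisors: 1, 2, 3, 4, 6, 8, 12, 24.
Subgroups by order — order 1: 1; order 2: 3; order 3: 1; order 4: 3; order 6: 3; order 8: 1; order 12: 3; order 24: 1.
Total: 1 + 3 + 1 + 3 + 3 + 1 + 3 + 1 = 16.

16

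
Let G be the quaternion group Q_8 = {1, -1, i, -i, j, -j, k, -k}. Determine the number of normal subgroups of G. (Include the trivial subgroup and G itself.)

G has 6 subgroups. Checking conjugation-invariance by order — order 1: 1/1 normal; order 2: 1/1 normal; order 4: 3/3 normal; order 8: 1/1 normal.
Total normal subgroups: 6.

6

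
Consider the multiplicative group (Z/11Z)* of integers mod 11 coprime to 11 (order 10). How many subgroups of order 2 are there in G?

1

|G| = 10 and 2 | 10, so subgroups of order 2 are possible by Lagrange.
The subgroups of order 2 are: {1, 10}.
So G has 1 subgroup of order 2.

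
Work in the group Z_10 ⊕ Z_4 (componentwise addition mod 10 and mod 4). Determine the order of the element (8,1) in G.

The order of (8,1) in Z_10 × Z_4 is lcm(ord(8) in Z_10, ord(1) in Z_4).
ord(8) = 5 and ord(1) = 4, so |⟨(8,1)⟩| = lcm(5, 4) = 20.

20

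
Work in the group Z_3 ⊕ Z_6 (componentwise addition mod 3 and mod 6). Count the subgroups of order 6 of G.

|G| = 18 and 6 | 18, so subgroups of order 6 are possible by Lagrange.
The subgroups of order 6 are: {(0,0), (0,1), (0,2), (0,3), (0,4), (0,5)}; {(0,0), (0,3), (1,0), (1,3), (2,0), (2,3)}; {(0,0), (0,3), (1,1), (1,4), (2,2), (2,5)}; {(0,0), (0,3), (1,2), (1,5), (2,1), (2,4)}.
So G has 4 subgroups of order 6.

4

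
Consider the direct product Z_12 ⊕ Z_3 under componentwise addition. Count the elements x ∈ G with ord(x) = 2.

1

An element (a,b) has order lcm(ord(a), ord(b)); count pairs with lcm equal to 2.
Enumerating gives 1 such elements.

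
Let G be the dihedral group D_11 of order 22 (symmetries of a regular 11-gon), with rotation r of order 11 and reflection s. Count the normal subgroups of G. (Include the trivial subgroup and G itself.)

3

G has 14 subgroups. Checking conjugation-invariance by order — order 1: 1/1 normal; order 2: 0/11 normal; order 11: 1/1 normal; order 22: 1/1 normal.
Total normal subgroups: 3.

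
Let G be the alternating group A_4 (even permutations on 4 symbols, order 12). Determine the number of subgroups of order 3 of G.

4

|G| = 12 and 3 | 12, so subgroups of order 3 are possible by Lagrange.
The subgroups of order 3 are: {e, (1 2 3), (1 3 2)}; {e, (1 2 4), (1 4 2)}; {e, (1 3 4), (1 4 3)}; {e, (2 3 4), (2 4 3)}.
So G has 4 subgroups of order 3.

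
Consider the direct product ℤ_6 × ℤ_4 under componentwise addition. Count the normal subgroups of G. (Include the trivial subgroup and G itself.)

G is abelian, so every subgroup is normal.
G has 16 subgroups in total, hence 16 normal subgroups.

16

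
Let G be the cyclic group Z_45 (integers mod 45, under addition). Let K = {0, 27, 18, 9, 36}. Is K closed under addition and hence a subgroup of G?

|K| = 5 divides |G| = 45, consistent with Lagrange.
K contains the identity, every element's inverse is in K, and K is closed under +: it is a subgroup.
In fact K = ⟨18⟩.

Yes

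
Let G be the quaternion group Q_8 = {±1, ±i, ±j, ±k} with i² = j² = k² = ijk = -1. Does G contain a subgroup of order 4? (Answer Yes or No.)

4 | 8. A subgroup of order 4 is {1, -1, i, -i}.

Yes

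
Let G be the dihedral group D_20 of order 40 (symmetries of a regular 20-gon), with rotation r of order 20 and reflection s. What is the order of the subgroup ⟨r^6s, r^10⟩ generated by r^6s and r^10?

|⟨r^6s⟩| = 2 and |⟨r^10⟩| = 2, so |H| is a multiple of lcm(2, 2) = 2 and divides |G| = 40.
Closing under the operation: H = {e, r^10, r^6s, r^16s}, so |H| = 4.

4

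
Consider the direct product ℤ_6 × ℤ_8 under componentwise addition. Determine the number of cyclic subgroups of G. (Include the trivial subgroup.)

Group the elements of G by the cyclic subgroup they generate; each cyclic subgroup of order d accounts for φ(d) elements.
Cyclic subgroups by order — order 1: 1; order 2: 3; order 3: 1; order 4: 2; order 6: 3; order 8: 2; order 12: 2; order 24: 2.
Total: 16.

16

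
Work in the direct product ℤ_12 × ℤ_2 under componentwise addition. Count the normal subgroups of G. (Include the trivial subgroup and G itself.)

16

G is abelian, so every subgroup is normal.
G has 16 subgroups in total, hence 16 normal subgroups.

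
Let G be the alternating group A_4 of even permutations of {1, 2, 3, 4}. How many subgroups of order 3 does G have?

|G| = 12 and 3 | 12, so subgroups of order 3 are possible by Lagrange.
The subgroups of order 3 are: {e, (1 2 3), (1 3 2)}; {e, (1 2 4), (1 4 2)}; {e, (1 3 4), (1 4 3)}; {e, (2 3 4), (2 4 3)}.
So G has 4 subgroups of order 3.

4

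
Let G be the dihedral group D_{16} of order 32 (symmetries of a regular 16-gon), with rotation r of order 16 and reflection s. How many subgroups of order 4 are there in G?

|G| = 32 and 4 | 32, so subgroups of order 4 are possible by Lagrange.
The subgroups of order 4 are: {e, r^8, r^2s, r^10s}; {e, r^8, r^3s, r^11s}; {e, r^4, r^8, r^12}; {e, r^8, r^4s, r^12s}; … (9 in all).
So G has 9 subgroups of order 4.

9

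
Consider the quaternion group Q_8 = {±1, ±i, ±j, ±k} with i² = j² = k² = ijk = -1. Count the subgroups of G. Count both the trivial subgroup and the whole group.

6

|G| = 8, so by Lagrange every subgroup order divides 8. Divisors: 1, 2, 4, 8.
Subgroups by order — order 1: 1; order 2: 1; order 4: 3; order 8: 1.
Total: 1 + 1 + 3 + 1 = 6.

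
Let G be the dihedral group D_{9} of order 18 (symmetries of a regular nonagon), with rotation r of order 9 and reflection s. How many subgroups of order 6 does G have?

3

|G| = 18 and 6 | 18, so subgroups of order 6 are possible by Lagrange.
The subgroups of order 6 are: {e, r^3, r^6, r^2s, r^5s, r^8s}; {e, r^3, r^6, s, r^3s, r^6s}; {e, r^3, r^6, rs, r^4s, r^7s}.
So G has 3 subgroups of order 6.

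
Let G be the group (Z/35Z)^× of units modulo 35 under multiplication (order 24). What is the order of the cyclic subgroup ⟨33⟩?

12

Compute successive powers of 33 mod 35: 33, 4, 27, 16, 3, 29, 12, 11, …; 33^12 ≡ 1 (mod 35).
So |⟨33⟩| = 12.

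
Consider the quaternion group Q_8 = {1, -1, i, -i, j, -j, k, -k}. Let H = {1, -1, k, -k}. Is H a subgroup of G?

Yes

|H| = 4 divides |G| = 8, consistent with Lagrange.
H contains the identity, every element's inverse is in H, and H is closed under ·: it is a subgroup.
In fact H = ⟨-k⟩.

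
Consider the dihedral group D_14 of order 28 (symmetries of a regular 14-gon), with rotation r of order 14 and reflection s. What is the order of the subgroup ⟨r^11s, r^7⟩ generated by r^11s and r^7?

4

|⟨r^11s⟩| = 2 and |⟨r^7⟩| = 2, so |H| is a multiple of lcm(2, 2) = 2 and divides |G| = 28.
Closing under the operation: H = {e, r^7, r^4s, r^11s}, so |H| = 4.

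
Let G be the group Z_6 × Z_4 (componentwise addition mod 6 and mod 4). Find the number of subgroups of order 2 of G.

|G| = 24 and 2 | 24, so subgroups of order 2 are possible by Lagrange.
The subgroups of order 2 are: {(0,0), (0,2)}; {(0,0), (3,0)}; {(0,0), (3,2)}.
So G has 3 subgroups of order 2.

3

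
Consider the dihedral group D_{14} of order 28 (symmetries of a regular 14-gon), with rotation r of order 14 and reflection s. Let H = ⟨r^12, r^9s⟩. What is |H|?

|⟨r^12⟩| = 7 and |⟨r^9s⟩| = 2, so |H| is a multiple of lcm(7, 2) = 14 and divides |G| = 28.
Closing under the operation: H = {e, r^2, r^4, r^6, r^8, r^10, r^12, rs, r^3s, r^5s, r^7s, r^9s, r^11s, r^13s}, so |H| = 14.

14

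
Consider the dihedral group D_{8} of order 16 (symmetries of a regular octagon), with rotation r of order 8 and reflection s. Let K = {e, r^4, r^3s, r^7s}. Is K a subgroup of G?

|K| = 4 divides |G| = 16, consistent with Lagrange.
K contains the identity, every element's inverse is in K, and K is closed under ·: it is a subgroup.

Yes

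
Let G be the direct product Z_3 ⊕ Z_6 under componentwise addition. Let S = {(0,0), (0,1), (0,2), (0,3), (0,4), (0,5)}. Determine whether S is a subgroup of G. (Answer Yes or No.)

|S| = 6 divides |G| = 18, consistent with Lagrange.
S contains the identity, every element's inverse is in S, and S is closed under +: it is a subgroup.
In fact S = ⟨(0,1)⟩.

Yes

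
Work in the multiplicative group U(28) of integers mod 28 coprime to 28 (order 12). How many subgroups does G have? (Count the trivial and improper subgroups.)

|G| = 12, so by Lagrange every subgroup order divides 12. Divisors: 1, 2, 3, 4, 6, 12.
Subgroups by order — order 1: 1; order 2: 3; order 3: 1; order 4: 1; order 6: 3; order 12: 1.
Total: 1 + 3 + 1 + 1 + 3 + 1 = 10.

10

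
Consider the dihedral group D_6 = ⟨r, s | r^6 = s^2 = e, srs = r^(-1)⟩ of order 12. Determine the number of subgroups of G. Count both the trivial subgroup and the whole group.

16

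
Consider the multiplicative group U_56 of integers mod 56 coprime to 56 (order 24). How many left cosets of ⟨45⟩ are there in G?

|⟨45⟩| = 6 and |G| = 24.
By Lagrange, [G : H] = |G|/|H| = 24/6 = 4.

4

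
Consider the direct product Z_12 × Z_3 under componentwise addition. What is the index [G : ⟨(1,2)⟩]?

3

|⟨(1,2)⟩| = 12 and |G| = 36.
By Lagrange, [G : H] = |G|/|H| = 36/12 = 3.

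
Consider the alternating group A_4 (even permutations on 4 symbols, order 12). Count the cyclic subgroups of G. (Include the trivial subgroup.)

8

Each element a generates a cyclic subgroup ⟨a⟩; distinct elements may generate the same one (a cyclic group of order d has φ(d) generators).
Cyclic subgroups by order — order 1: 1; order 2: 3; order 3: 4.
Total: 8.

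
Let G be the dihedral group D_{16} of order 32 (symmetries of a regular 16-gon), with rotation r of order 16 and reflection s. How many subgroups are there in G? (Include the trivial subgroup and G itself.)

|G| = 32, so by Lagrange every subgroup order divides 32. Divisors: 1, 2, 4, 8, 16, 32.
Subgroups by order — order 1: 1; order 2: 17; order 4: 9; order 8: 5; order 16: 3; order 32: 1.
Total: 1 + 17 + 9 + 5 + 3 + 1 = 36.

36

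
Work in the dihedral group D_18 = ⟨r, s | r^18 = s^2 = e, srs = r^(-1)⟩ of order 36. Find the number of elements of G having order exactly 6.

The elements of order 6 are: r^3, r^15.
That's 2.

2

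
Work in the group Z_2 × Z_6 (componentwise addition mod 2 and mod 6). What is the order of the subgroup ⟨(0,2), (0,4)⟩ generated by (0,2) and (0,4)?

|⟨(0,2)⟩| = 3 and |⟨(0,4)⟩| = 3, so |H| is a multiple of lcm(3, 3) = 3 and divides |G| = 12.
Closing under the operation: H = {(0,0), (0,2), (0,4)}, so |H| = 3.

3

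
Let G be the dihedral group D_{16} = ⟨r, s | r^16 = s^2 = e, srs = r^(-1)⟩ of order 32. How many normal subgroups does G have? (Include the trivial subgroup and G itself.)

G has 36 subgroups. Checking conjugation-invariance by order — order 1: 1/1 normal; order 2: 1/17 normal; order 4: 1/9 normal; order 8: 1/5 normal; order 16: 3/3 normal; order 32: 1/1 normal.
Total normal subgroups: 8.

8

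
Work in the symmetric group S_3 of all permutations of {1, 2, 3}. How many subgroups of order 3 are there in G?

|G| = 6 and 3 | 6, so subgroups of order 3 are possible by Lagrange.
The subgroups of order 3 are: {e, (1 2 3), (1 3 2)}.
So G has 1 subgroup of order 3.

1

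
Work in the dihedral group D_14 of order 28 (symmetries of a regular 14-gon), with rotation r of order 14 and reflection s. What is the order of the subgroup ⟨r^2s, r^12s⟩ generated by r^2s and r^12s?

14

|⟨r^2s⟩| = 2 and |⟨r^12s⟩| = 2, so |H| is a multiple of lcm(2, 2) = 2 and divides |G| = 28.
Closing under the operation: H = {e, r^2, r^4, r^6, r^8, r^10, r^12, s, r^2s, r^4s, r^6s, r^8s, r^10s, r^12s}, so |H| = 14.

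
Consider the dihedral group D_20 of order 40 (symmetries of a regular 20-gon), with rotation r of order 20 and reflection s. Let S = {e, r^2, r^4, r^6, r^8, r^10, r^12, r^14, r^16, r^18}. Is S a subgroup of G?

|S| = 10 divides |G| = 40, consistent with Lagrange.
S contains the identity, every element's inverse is in S, and S is closed under ·: it is a subgroup.
In fact S = ⟨r^18⟩.

Yes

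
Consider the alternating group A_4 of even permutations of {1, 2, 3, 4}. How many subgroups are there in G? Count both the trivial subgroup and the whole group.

10

|G| = 12, so by Lagrange every subgroup order divides 12. Divisors: 1, 2, 3, 4, 6, 12.
Subgroups by order — order 1: 1; order 2: 3; order 3: 4; order 4: 1; order 6: 0; order 12: 1.
Total: 1 + 3 + 4 + 1 + 0 + 1 = 10.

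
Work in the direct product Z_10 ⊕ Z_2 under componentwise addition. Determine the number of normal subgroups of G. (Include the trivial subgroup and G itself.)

10

G is abelian, so every subgroup is normal.
G has 10 subgroups in total, hence 10 normal subgroups.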